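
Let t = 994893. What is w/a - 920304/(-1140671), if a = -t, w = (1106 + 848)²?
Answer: -491372884052/162120799029 ≈ -3.0309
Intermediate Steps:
w = 3818116 (w = 1954² = 3818116)
a = -994893 (a = -1*994893 = -994893)
w/a - 920304/(-1140671) = 3818116/(-994893) - 920304/(-1140671) = 3818116*(-1/994893) - 920304*(-1/1140671) = -3818116/994893 + 131472/162953 = -491372884052/162120799029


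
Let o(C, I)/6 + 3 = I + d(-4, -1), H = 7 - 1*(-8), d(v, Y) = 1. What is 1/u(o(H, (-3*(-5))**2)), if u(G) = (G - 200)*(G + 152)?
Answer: 1/1695620 ≈ 5.8975e-7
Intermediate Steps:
H = 15 (H = 7 + 8 = 15)
o(C, I) = -12 + 6*I (o(C, I) = -18 + 6*(I + 1) = -18 + 6*(1 + I) = -18 + (6 + 6*I) = -12 + 6*I)
u(G) = (-200 + G)*(152 + G)
1/u(o(H, (-3*(-5))**2)) = 1/(-30400 + (-12 + 6*(-3*(-5))**2)**2 - 48*(-12 + 6*(-3*(-5))**2)) = 1/(-30400 + (-12 + 6*15**2)**2 - 48*(-12 + 6*15**2)) = 1/(-30400 + (-12 + 6*225)**2 - 48*(-12 + 6*225)) = 1/(-30400 + (-12 + 1350)**2 - 48*(-12 + 1350)) = 1/(-30400 + 1338**2 - 48*1338) = 1/(-30400 + 1790244 - 64224) = 1/1695620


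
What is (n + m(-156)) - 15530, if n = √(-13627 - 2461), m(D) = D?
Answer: -15686 + 2*I*√4022 ≈ -15686.0 + 126.84*I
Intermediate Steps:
n = 2*I*√4022 (n = √(-16088) = 2*I*√4022 ≈ 126.84*I)
(n + m(-156)) - 15530 = (2*I*√4022 - 156) - 15530 = (-156 + 2*I*√4022) - 15530 = -15686 + 2*I*√4022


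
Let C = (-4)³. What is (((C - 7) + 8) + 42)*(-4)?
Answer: 84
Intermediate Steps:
C = -64
(((C - 7) + 8) + 42)*(-4) = (((-64 - 7) + 8) + 42)*(-4) = ((-71 + 8) + 42)*(-4) = (-63 + 42)*(-4) = -21*(-4) = 84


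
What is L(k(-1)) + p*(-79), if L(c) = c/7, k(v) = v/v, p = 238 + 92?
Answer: -182489/7 ≈ -26070.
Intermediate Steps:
p = 330
k(v) = 1
L(c) = c/7 (L(c) = c*(⅐) = c/7)
L(k(-1)) + p*(-79) = (⅐)*1 + 330*(-79) = ⅐ - 26070 = -182489/7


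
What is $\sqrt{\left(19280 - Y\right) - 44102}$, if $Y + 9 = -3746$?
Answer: $i \sqrt{21067} \approx 145.14 i$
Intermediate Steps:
$Y = -3755$ ($Y = -9 - 3746 = -3755$)
$\sqrt{\left(19280 - Y\right) - 44102} = \sqrt{\left(19280 - -3755\right) - 44102} = \sqrt{\left(19280 + 3755\right) - 44102} = \sqrt{23035 - 44102} = \sqrt{-21067} = i \sqrt{21067}$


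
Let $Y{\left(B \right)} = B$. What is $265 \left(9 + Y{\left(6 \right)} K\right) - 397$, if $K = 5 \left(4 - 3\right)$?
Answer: $9938$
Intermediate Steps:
$K = 5$ ($K = 5 \cdot 1 = 5$)
$265 \left(9 + Y{\left(6 \right)} K\right) - 397 = 265 \left(9 + 6 \cdot 5\right) - 397 = 265 \left(9 + 30\right) - 397 = 265 \cdot 39 - 397 = 10335 - 397 = 9938$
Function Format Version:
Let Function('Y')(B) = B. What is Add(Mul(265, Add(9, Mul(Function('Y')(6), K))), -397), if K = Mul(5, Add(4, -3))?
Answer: 9938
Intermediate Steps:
K = 5 (K = Mul(5, 1) = 5)
Add(Mul(265, Add(9, Mul(Function('Y')(6), K))), -397) = Add(Mul(265, Add(9, Mul(6, 5))), -397) = Add(Mul(265, Add(9, 30)), -397) = Add(Mul(265, 39), -397) = Add(10335, -397) = 9938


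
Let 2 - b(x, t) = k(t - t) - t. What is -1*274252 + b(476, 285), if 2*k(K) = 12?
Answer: -273971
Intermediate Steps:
k(K) = 6 (k(K) = (½)*12 = 6)
b(x, t) = -4 + t (b(x, t) = 2 - (6 - t) = 2 + (-6 + t) = -4 + t)
-1*274252 + b(476, 285) = -1*274252 + (-4 + 285) = -274252 + 281 = -273971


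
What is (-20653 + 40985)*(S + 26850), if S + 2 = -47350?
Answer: -416846664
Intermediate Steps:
S = -47352 (S = -2 - 47350 = -47352)
(-20653 + 40985)*(S + 26850) = (-20653 + 40985)*(-47352 + 26850) = 20332*(-20502) = -416846664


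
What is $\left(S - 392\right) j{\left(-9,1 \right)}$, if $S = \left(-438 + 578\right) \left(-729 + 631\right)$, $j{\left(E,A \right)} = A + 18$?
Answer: $-268128$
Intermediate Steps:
$j{\left(E,A \right)} = 18 + A$
$S = -13720$ ($S = 140 \left(-98\right) = -13720$)
$\left(S - 392\right) j{\left(-9,1 \right)} = \left(-13720 - 392\right) \left(18 + 1\right) = \left(-13720 - 392\right) 19 = \left(-14112\right) 19 = -268128$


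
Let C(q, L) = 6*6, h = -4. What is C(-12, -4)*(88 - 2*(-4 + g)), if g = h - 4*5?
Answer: 5184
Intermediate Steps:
g = -24 (g = -4 - 4*5 = -4 - 20 = -24)
C(q, L) = 36
C(-12, -4)*(88 - 2*(-4 + g)) = 36*(88 - 2*(-4 - 24)) = 36*(88 - 2*(-28)) = 36*(88 + 56) = 36*144 = 5184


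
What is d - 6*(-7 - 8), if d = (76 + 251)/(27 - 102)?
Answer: 2141/25 ≈ 85.640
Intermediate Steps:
d = -109/25 (d = 327/(-75) = 327*(-1/75) = -109/25 ≈ -4.3600)
d - 6*(-7 - 8) = -109/25 - 6*(-7 - 8) = -109/25 - 6*(-15) = -109/25 - 1*(-90) = -109/25 + 90 = 2141/25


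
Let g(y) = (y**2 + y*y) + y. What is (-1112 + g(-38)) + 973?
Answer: 2711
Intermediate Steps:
g(y) = y + 2*y**2 (g(y) = (y**2 + y**2) + y = 2*y**2 + y = y + 2*y**2)
(-1112 + g(-38)) + 973 = (-1112 - 38*(1 + 2*(-38))) + 973 = (-1112 - 38*(1 - 76)) + 973 = (-1112 - 38*(-75)) + 973 = (-1112 + 2850) + 973 = 1738 + 973 = 2711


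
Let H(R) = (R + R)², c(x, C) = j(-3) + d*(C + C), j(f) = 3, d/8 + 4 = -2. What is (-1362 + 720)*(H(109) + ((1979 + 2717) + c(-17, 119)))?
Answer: -26192958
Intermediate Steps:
d = -48 (d = -32 + 8*(-2) = -32 - 16 = -48)
c(x, C) = 3 - 96*C (c(x, C) = 3 - 48*(C + C) = 3 - 96*C)
H(R) = 4*R² (H(R) = (2*R)² = 4*R²)
(-1362 + 720)*(H(109) + ((1979 + 2717) + c(-17, 119))) = (-1362 + 720)*(4*109² + ((1979 + 2717) + (3 - 96*119))) = -642*(4*11881 + (4696 + (3 - 11424))) = -642*(47524 + (4696 - 11421)) = -642*(47524 - 6725) = -642*40799 = -26192958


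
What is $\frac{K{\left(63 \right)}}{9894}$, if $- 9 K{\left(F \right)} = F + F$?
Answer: $- \frac{7}{4947} \approx -0.001415$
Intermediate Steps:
$K{\left(F \right)} = - \frac{2 F}{9}$ ($K{\left(F \right)} = - \frac{F + F}{9} = - \frac{2 F}{9}$)
$\frac{K{\left(63 \right)}}{9894} = \frac{\left(- \frac{2}{9}\right) 63}{9894} = \left(-14\right) \frac{1}{9894} = - \frac{7}{4947}$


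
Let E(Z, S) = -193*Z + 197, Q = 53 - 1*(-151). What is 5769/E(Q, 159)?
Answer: -5769/39175 ≈ -0.14726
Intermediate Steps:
Q = 204 (Q = 53 + 151 = 204)
E(Z, S) = 197 - 193*Z
5769/E(Q, 159) = 5769/(197 - 193*204) = 5769/(197 - 39372) = 5769/(-39175) = 5769*(-1/39175) = -5769/39175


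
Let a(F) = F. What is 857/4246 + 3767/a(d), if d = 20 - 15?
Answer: 15998967/21230 ≈ 753.60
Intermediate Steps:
d = 5
857/4246 + 3767/a(d) = 857/4246 + 3767/5 = 15998967/21230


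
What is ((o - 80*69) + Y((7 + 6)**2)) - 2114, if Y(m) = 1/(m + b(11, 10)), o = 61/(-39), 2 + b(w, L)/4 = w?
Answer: -61046296/7995 ≈ -7635.6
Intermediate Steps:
b(w, L) = -8 + 4*w
o = -61/39 (o = 61*(-1/39) = -61/39 ≈ -1.5641)
Y(m) = 1/(36 + m) (Y(m) = 1/(m + (-8 + 4*11)) = 1/(m + (-8 + 44)) = 1/(m + 36) = 1/(36 + m))
((o - 80*69) + Y((7 + 6)**2)) - 2114 = ((-61/39 - 80*69) + 1/(36 + (7 + 6)**2)) - 2114 = ((-61/39 - 5520) + 1/(36 + 13**2)) - 2114 = (-215341/39 + 1/(36 + 169)) - 2114 = (-215341/39 + 1/205) - 2114 = -44144866/7995 - 2114 = -61046296/7995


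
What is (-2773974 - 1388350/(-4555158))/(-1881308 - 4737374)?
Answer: 6317944234771/15074571130878 ≈ 0.41911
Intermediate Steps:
(-2773974 - 1388350/(-4555158))/(-1881308 - 4737374) = (-2773974 - 1388350*(-1/4555158))/(-6618682) = (-2773974 + 694175/2277579)*(-1/6618682) = -6317944234771/2277579*(-1/6618682) = 6317944234771/15074571130878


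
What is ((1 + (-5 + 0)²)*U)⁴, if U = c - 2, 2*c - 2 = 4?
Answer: 456976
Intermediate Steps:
c = 3 (c = 1 + (½)*4 = 1 + 2 = 3)
U = 1 (U = 3 - 2 = 1)
((1 + (-5 + 0)²)*U)⁴ = ((1 + (-5 + 0)²)*1)⁴ = ((1 + (-5)²)*1)⁴ = ((1 + 25)*1)⁴ = (26*1)⁴ = 26⁴ = 456976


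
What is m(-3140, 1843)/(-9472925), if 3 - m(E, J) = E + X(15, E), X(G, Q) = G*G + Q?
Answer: -6058/9472925 ≈ -0.00063951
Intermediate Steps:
X(G, Q) = Q + G² (X(G, Q) = G² + Q = Q + G²)
m(E, J) = -222 - 2*E (m(E, J) = 3 - (E + (E + 15²)) = 3 - (E + (E + 225)) = 3 - (E + (225 + E)) = 3 - (225 + 2*E) = 3 + (-225 - 2*E) = -222 - 2*E)
m(-3140, 1843)/(-9472925) = (-222 - 2*(-3140))/(-9472925) = (-222 + 6280)*(-1/9472925) = 6058*(-1/9472925) = -6058/9472925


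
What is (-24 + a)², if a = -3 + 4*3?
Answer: 225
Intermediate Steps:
a = 9 (a = -3 + 12 = 9)
(-24 + a)² = (-24 + 9)² = (-15)² = 225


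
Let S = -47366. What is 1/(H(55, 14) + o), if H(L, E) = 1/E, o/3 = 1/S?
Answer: 165781/11831 ≈ 14.012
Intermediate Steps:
o = -3/47366 (o = 3/(-47366) = 3*(-1/47366) = -3/47366 ≈ -6.3337e-5)
1/(H(55, 14) + o) = 1/(1/14 - 3/47366) = 1/(11831/165781) = 165781/11831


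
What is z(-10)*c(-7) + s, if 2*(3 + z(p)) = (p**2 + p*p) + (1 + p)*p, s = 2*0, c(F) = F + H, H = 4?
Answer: -426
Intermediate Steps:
c(F) = 4 + F (c(F) = F + 4 = 4 + F)
s = 0
z(p) = -3 + p**2 + p*(1 + p)/2 (z(p) = -3 + ((p**2 + p*p) + (1 + p)*p)/2 = -3 + ((p**2 + p**2) + p*(1 + p))/2 = -3 + (2*p**2 + p*(1 + p))/2 = -3 + (p**2 + p*(1 + p)/2) = -3 + p**2 + p*(1 + p)/2)
z(-10)*c(-7) + s = (-3 + (1/2)*(-10) + (3/2)*(-10)**2)*(4 - 7) + 0 = (-3 - 5 + (3/2)*100)*(-3) + 0 = (-3 - 5 + 150)*(-3) + 0 = 142*(-3) + 0 = -426 + 0 = -426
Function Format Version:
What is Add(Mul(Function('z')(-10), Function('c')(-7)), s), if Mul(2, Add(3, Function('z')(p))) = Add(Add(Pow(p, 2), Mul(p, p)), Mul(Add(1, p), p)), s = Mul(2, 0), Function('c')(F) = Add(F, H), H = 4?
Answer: -426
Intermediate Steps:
Function('c')(F) = Add(4, F) (Function('c')(F) = Add(F, 4) = Add(4, F))
s = 0
Function('z')(p) = Add(-3, Pow(p, 2), Mul(Rational(1, 2), p, Add(1, p))) (Function('z')(p) = Add(-3, Mul(Rational(1, 2), Add(Add(Pow(p, 2), Mul(p, p)), Mul(Add(1, p), p)))) = Add(-3, Mul(Rational(1, 2), Add(Add(Pow(p, 2), Pow(p, 2)), Mul(p, Add(1, p))))) = Add(-3, Mul(Rational(1, 2), Add(Mul(2, Pow(p, 2)), Mul(p, Add(1, p))))) = Add(-3, Add(Pow(p, 2), Mul(Rational(1, 2), p, Add(1, p)))) = Add(-3, Pow(p, 2), Mul(Rational(1, 2), p, Add(1, p))))
Add(Mul(Function('z')(-10), Function('c')(-7)), s) = Add(Mul(Add(-3, Mul(Rational(1, 2), -10), Mul(Rational(3, 2), Pow(-10, 2))), Add(4, -7)), 0) = Add(Mul(Add(-3, -5, Mul(Rational(3, 2), 100)), -3), 0) = Add(Mul(Add(-3, -5, 150), -3), 0) = Add(Mul(142, -3), 0) = Add(-426, 0) = -426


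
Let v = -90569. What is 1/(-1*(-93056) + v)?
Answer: 1/2487 ≈ 0.00040209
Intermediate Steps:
1/(-1*(-93056) + v) = 1/(-1*(-93056) - 90569) = 1/(93056 - 90569) = 1/2487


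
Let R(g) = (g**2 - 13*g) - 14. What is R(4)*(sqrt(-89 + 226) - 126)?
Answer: 6300 - 50*sqrt(137) ≈ 5714.8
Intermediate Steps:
R(g) = -14 + g**2 - 13*g
R(4)*(sqrt(-89 + 226) - 126) = (-14 + 4**2 - 13*4)*(sqrt(-89 + 226) - 126) = (-14 + 16 - 52)*(sqrt(137) - 126) = -50*(-126 + sqrt(137)) = 6300 - 50*sqrt(137)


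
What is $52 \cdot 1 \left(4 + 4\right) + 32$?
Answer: $448$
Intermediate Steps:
$52 \cdot 1 \left(4 + 4\right) + 32 = 52 \cdot 1 \cdot 8 + 32 = 52 \cdot 8 + 32 = 416 + 32 = 448$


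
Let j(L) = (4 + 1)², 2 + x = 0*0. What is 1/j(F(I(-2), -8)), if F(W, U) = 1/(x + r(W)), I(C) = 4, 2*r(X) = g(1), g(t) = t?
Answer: 1/25 ≈ 0.040000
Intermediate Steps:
r(X) = ½ (r(X) = (½)*1 = ½)
x = -2 (x = -2 + 0*0 = -2 + 0 = -2)
F(W, U) = -⅔ (F(W, U) = 1/(-2 + ½) = 1/(-3/2) = -⅔)
j(L) = 25 (j(L) = 5² = 25)
1/j(F(I(-2), -8)) = 1/25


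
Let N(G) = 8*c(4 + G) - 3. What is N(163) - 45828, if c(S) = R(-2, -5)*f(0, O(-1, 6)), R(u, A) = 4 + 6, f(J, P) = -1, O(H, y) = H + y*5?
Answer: -45911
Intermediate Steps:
O(H, y) = H + 5*y
R(u, A) = 10
c(S) = -10 (c(S) = 10*(-1) = -10)
N(G) = -83 (N(G) = 8*(-10) - 3 = -80 - 3 = -83)
N(163) - 45828 = -83 - 45828 = -45911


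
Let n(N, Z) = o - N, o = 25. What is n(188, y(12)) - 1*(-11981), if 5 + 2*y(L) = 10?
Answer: 11818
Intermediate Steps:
y(L) = 5/2 (y(L) = -5/2 + (½)*10 = -5/2 + 5 = 5/2)
n(N, Z) = 25 - N
n(188, y(12)) - 1*(-11981) = (25 - 1*188) - 1*(-11981) = (25 - 188) + 11981 = -163 + 11981 = 11818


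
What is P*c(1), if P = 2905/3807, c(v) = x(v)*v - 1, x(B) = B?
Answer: 0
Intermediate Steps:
c(v) = -1 + v² (c(v) = v*v - 1 = v² - 1 = -1 + v²)
P = 2905/3807 (P = 2905*(1/3807) = 2905/3807 ≈ 0.76307)
P*c(1) = 2905*(-1 + 1²)/3807 = 2905*(-1 + 1)/3807 = (2905/3807)*0 = 0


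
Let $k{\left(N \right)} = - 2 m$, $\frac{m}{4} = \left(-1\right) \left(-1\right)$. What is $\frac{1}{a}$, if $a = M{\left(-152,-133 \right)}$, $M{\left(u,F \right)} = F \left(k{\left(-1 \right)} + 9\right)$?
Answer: $- \frac{1}{133} \approx -0.0075188$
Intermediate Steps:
$m = 4$ ($m = 4 \left(\left(-1\right) \left(-1\right)\right) = 4 \cdot 1 = 4$)
$k{\left(N \right)} = -8$ ($k{\left(N \right)} = \left(-2\right) 4 = -8$)
$M{\left(u,F \right)} = F$ ($M{\left(u,F \right)} = F \left(-8 + 9\right) = F 1 = F$)
$a = -133$
$\frac{1}{a} = \frac{1}{-133} = - \frac{1}{133}$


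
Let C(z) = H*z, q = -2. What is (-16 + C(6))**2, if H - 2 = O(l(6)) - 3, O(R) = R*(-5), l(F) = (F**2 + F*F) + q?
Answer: 4502884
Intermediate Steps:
l(F) = -2 + 2*F**2 (l(F) = (F**2 + F*F) - 2 = (F**2 + F**2) - 2 = 2*F**2 - 2 = -2 + 2*F**2)
O(R) = -5*R
H = -351 (H = 2 + (-5*(-2 + 2*6**2) - 3) = 2 + (-5*(-2 + 2*36) - 3) = 2 + (-5*(-2 + 72) - 3) = 2 + (-5*70 - 3) = 2 + (-350 - 3) = 2 - 353 = -351)
C(z) = -351*z
(-16 + C(6))**2 = (-16 - 351*6)**2 = (-16 - 2106)**2 = (-2122)**2 = 4502884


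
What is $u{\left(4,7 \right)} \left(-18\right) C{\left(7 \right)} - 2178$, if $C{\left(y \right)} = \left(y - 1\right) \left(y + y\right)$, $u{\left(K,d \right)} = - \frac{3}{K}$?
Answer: $-1044$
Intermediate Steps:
$C{\left(y \right)} = 2 y \left(-1 + y\right)$ ($C{\left(y \right)} = \left(-1 + y\right) 2 y = 2 y \left(-1 + y\right)$)
$u{\left(4,7 \right)} \left(-18\right) C{\left(7 \right)} - 2178 = - \frac{3}{4} \left(-18\right) 2 \cdot 7 \left(-1 + 7\right) - 2178 = \left(-3\right) \frac{1}{4} \left(-18\right) 2 \cdot 7 \cdot 6 - 2178 = \left(- \frac{3}{4}\right) \left(-18\right) 84 - 2178 = \frac{27}{2} \cdot 84 - 2178 = 1134 - 2178 = -1044$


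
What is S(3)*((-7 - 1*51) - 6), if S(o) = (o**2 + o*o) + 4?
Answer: -1408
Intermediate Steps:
S(o) = 4 + 2*o**2 (S(o) = (o**2 + o**2) + 4 = 2*o**2 + 4 = 4 + 2*o**2)
S(3)*((-7 - 1*51) - 6) = (4 + 2*3**2)*((-7 - 1*51) - 6) = (4 + 2*9)*((-7 - 51) - 6) = (4 + 18)*(-58 - 6) = 22*(-64) = -1408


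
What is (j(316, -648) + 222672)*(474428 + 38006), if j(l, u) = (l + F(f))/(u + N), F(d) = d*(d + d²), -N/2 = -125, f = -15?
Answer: 22707562144930/199 ≈ 1.1411e+11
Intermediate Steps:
N = 250 (N = -2*(-125) = 250)
j(l, u) = (-3150 + l)/(250 + u) (j(l, u) = (l + (-15)²*(1 - 15))/(u + 250) = (l + 225*(-14))/(250 + u) = (l - 3150)/(250 + u) = (-3150 + l)/(250 + u))
(j(316, -648) + 222672)*(474428 + 38006) = ((-3150 + 316)/(250 - 648) + 222672)*(474428 + 38006) = (-2834/(-398) + 222672)*512434 = (-1/398*(-2834) + 222672)*512434 = (1417/199 + 222672)*512434 = (44313145/199)*512434 = 22707562144930/199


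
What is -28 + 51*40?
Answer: 2012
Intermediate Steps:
-28 + 51*40 = -28 + 2040 = 2012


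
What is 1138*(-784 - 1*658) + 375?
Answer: -1640621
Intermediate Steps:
1138*(-784 - 1*658) + 375 = 1138*(-784 - 658) + 375 = 1138*(-1442) + 375 = -1640996 + 375 = -1640621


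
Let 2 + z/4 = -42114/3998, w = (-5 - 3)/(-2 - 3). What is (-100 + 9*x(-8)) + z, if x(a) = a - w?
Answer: -2364168/9995 ≈ -236.54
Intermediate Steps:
w = 8/5 (w = -8/(-5) = -8*(-1/5) = 8/5 ≈ 1.6000)
z = -100220/1999 (z = -8 + 4*(-42114/3998) = -8 + 4*(-42114*1/3998) = -8 + 4*(-21057/1999) = -8 - 84228/1999 = -100220/1999 ≈ -50.135)
x(a) = -8/5 + a (x(a) = a - 1*8/5 = a - 8/5 = -8/5 + a)
(-100 + 9*x(-8)) + z = (-100 + 9*(-8/5 - 8)) - 100220/1999 = (-100 + 9*(-48/5)) - 100220/1999 = (-100 - 432/5) - 100220/1999 = -932/5 - 100220/1999 = -2364168/9995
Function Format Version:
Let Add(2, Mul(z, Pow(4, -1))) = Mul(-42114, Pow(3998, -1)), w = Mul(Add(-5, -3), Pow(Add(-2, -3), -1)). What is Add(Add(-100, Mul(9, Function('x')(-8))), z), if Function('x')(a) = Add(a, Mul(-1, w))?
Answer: Rational(-2364168, 9995) ≈ -236.54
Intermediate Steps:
w = Rational(8, 5) (w = Mul(-8, Pow(-5, -1)) = Mul(-8, Rational(-1, 5)) = Rational(8, 5) ≈ 1.6000)
z = Rational(-100220, 1999) (z = Add(-8, Mul(4, Mul(-42114, Pow(3998, -1)))) = Add(-8, Mul(4, Mul(-42114, Rational(1, 3998)))) = Add(-8, Mul(4, Rational(-21057, 1999))) = Add(-8, Rational(-84228, 1999)) = Rational(-100220, 1999) ≈ -50.135)
Function('x')(a) = Add(Rational(-8, 5), a) (Function('x')(a) = Add(a, Mul(-1, Rational(8, 5))) = Add(a, Rational(-8, 5)) = Add(Rational(-8, 5), a))
Add(Add(-100, Mul(9, Function('x')(-8))), z) = Add(Add(-100, Mul(9, Add(Rational(-8, 5), -8))), Rational(-100220, 1999)) = Add(Add(-100, Mul(9, Rational(-48, 5))), Rational(-100220, 1999)) = Add(Add(-100, Rational(-432, 5)), Rational(-100220, 1999)) = Add(Rational(-932, 5), Rational(-100220, 1999)) = Rational(-2364168, 9995)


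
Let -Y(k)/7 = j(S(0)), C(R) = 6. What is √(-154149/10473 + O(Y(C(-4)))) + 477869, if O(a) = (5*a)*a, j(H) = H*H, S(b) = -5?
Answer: 477869 + 2*√466491850018/3491 ≈ 4.7826e+5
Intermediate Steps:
j(H) = H²
Y(k) = -175 (Y(k) = -7*(-5)² = -7*25 = -175)
O(a) = 5*a²
√(-154149/10473 + O(Y(C(-4)))) + 477869 = √(-154149/10473 + 5*(-175)²) + 477869 = √(-154149*1/10473 + 5*30625) + 477869 = √(-51383/3491 + 153125) + 477869 = √(534507992/3491) + 477869 = 2*√466491850018/3491 + 477869 = 477869 + 2*√466491850018/3491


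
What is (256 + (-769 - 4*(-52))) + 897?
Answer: 592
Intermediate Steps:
(256 + (-769 - 4*(-52))) + 897 = (256 + (-769 - 1*(-208))) + 897 = (256 + (-769 + 208)) + 897 = (256 - 561) + 897 = -305 + 897 = 592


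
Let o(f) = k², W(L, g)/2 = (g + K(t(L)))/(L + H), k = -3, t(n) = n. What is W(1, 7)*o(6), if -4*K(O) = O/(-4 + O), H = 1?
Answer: 255/4 ≈ 63.750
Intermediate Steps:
K(O) = -O/(4*(-4 + O))
W(L, g) = 2*(g - L/(-16 + 4*L))/(1 + L) (W(L, g) = 2*((g - L/(-16 + 4*L))/(L + 1)) = 2*((g - L/(-16 + 4*L))/(1 + L)) = 2*(g - L/(-16 + 4*L))/(1 + L))
o(f) = 9 (o(f) = (-3)² = 9)
W(1, 7)*o(6) = ((-1*1 + 4*7*(-4 + 1))/(2*(1 + 1)*(-4 + 1)))*9 = ((½)*(-1 + 4*7*(-3))/(2*(-3)))*9 = ((½)*(½)*(-⅓)*(-1 - 84))*9 = ((½)*(½)*(-⅓)*(-85))*9 = (85/12)*9 = 255/4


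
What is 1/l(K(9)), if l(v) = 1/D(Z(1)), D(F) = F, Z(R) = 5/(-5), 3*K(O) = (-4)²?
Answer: -1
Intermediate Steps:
K(O) = 16/3 (K(O) = (⅓)*(-4)² = (⅓)*16 = 16/3)
Z(R) = -1 (Z(R) = 5*(-⅕) = -1)
l(v) = -1 (l(v) = 1/(-1) = -1)
1/l(K(9)) = 1/(-1) = -1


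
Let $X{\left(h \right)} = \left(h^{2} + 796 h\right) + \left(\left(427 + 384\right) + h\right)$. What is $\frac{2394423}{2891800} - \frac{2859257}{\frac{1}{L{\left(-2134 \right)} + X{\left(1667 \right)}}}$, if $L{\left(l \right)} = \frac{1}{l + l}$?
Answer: $- \frac{36244983770216218258309}{3085550600} \approx -1.1747 \cdot 10^{13}$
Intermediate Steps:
$L{\left(l \right)} = \frac{1}{2 l}$
$X{\left(h \right)} = 811 + h^{2} + 797 h$ ($X{\left(h \right)} = \left(h^{2} + 796 h\right) + \left(811 + h\right) = 811 + h^{2} + 797 h$)
$\frac{2394423}{2891800} - \frac{2859257}{\frac{1}{L{\left(-2134 \right)} + X{\left(1667 \right)}}} = \frac{2394423}{2891800} - \frac{2859257}{\frac{1}{\frac{1}{2 \left(-2134\right)} + \left(811 + 1667^{2} + 797 \cdot 1667\right)}} = 2394423 \cdot \frac{1}{2891800} - \frac{2859257}{\frac{1}{\frac{1}{2} \left(- \frac{1}{2134}\right) + \left(811 + 2778889 + 1328599\right)}} = \frac{2394423}{2891800} - \frac{2859257}{\frac{1}{- \frac{1}{4268} + 4108299}} = \frac{2394423}{2891800} - \frac{2859257}{\frac{1}{\frac{17534220131}{4268}}} = \frac{2394423}{2891800} - \frac{2859257}{\frac{4268}{17534220131}} = \frac{2394423}{2891800} - \frac{50134841649102667}{4268} = - \frac{36244983770216218258309}{3085550600}$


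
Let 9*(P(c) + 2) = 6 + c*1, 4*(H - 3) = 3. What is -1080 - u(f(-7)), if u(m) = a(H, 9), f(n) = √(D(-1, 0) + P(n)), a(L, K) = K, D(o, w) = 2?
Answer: -1089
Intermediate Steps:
H = 15/4 (H = 3 + (¼)*3 = 3 + ¾ = 15/4 ≈ 3.7500)
P(c) = -4/3 + c/9 (P(c) = -2 + (6 + c*1)/9 = -2 + (6 + c)/9 = -2 + (⅔ + c/9) = -4/3 + c/9)
f(n) = √(⅔ + n/9) (f(n) = √(2 + (-4/3 + n/9)) = √(⅔ + n/9))
u(m) = 9
-1080 - u(f(-7)) = -1080 - 1*9 = -1080 - 9 = -1089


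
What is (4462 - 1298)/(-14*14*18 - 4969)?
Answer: -3164/8497 ≈ -0.37237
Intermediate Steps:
(4462 - 1298)/(-14*14*18 - 4969) = 3164/(-196*18 - 4969) = 3164/(-3528 - 4969) = 3164/(-8497) = 3164*(-1/8497) = -3164/8497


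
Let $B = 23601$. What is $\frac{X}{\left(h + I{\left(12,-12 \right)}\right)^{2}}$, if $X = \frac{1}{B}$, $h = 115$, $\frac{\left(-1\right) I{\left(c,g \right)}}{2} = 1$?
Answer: $\frac{1}{301361169} \approx 3.3183 \cdot 10^{-9}$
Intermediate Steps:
$I{\left(c,g \right)} = -2$ ($I{\left(c,g \right)} = \left(-2\right) 1 = -2$)
$X = \frac{1}{23601} \approx 4.2371 \cdot 10^{-5}$
$\frac{X}{\left(h + I{\left(12,-12 \right)}\right)^{2}} = \frac{1}{23601 \left(115 - 2\right)^{2}} = \frac{1}{23601 \cdot 113^{2}} = \frac{1}{23601 \cdot 12769} = \frac{1}{23601} \cdot \frac{1}{12769} = \frac{1}{301361169}$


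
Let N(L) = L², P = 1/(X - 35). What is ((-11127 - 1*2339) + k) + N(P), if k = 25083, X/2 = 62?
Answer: 92018258/7921 ≈ 11617.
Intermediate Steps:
X = 124 (X = 2*62 = 124)
P = 1/89 (P = 1/(124 - 35) = 1/89 ≈ 0.011236)
((-11127 - 1*2339) + k) + N(P) = ((-11127 - 1*2339) + 25083) + (1/89)² = ((-11127 - 2339) + 25083) + 1/7921 = (-13466 + 25083) + 1/7921 = 11617 + 1/7921 = 92018258/7921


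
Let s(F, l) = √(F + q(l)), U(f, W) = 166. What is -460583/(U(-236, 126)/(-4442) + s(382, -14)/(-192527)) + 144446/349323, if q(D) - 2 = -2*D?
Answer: 366457642572481567036947739/29733219840936919749 - 874836028992795362*√103/255350090096589 ≈ 1.2290e+7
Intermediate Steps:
q(D) = 2 - 2*D
s(F, l) = √(2 + F - 2*l) (s(F, l) = √(F + (2 - 2*l)) = √(2 + F - 2*l))
-460583/(U(-236, 126)/(-4442) + s(382, -14)/(-192527)) + 144446/349323 = -460583/(166/(-4442) + √(2 + 382 - 2*(-14))/(-192527)) + 144446/349323 = -460583/(166*(-1/4442) + √(2 + 382 + 28)*(-1/192527)) + 144446*(1/349323) = -460583/(-83/2221 + √412*(-1/192527)) + 144446/349323 = -460583/(-83/2221 + (2*√103)*(-1/192527)) + 144446/349323 = -460583/(-83/2221 - 2*√103/192527) + 144446/349323 = 144446/349323 - 460583/(-83/2221 - 2*√103/192527)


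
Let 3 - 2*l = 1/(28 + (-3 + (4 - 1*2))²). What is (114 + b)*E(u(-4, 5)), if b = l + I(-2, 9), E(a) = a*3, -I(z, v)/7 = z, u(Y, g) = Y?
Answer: -45060/29 ≈ -1553.8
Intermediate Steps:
I(z, v) = -7*z
E(a) = 3*a
l = 43/29 (l = 3/2 - 1/(2*(28 + (-3 + (4 - 1*2))²)) = 3/2 - 1/(2*(28 + (-3 + (4 - 2))²)) = 3/2 - 1/(2*(28 + (-3 + 2)²)) = 3/2 - 1/(2*(28 + (-1)²)) = 3/2 - 1/(2*(28 + 1)) = 3/2 - ½/29 = 3/2 - ½*1/29 = 3/2 - 1/58 = 43/29 ≈ 1.4828)
b = 449/29 (b = 43/29 - 7*(-2) = 43/29 + 14 = 449/29 ≈ 15.483)
(114 + b)*E(u(-4, 5)) = (114 + 449/29)*(3*(-4)) = (3755/29)*(-12) = -45060/29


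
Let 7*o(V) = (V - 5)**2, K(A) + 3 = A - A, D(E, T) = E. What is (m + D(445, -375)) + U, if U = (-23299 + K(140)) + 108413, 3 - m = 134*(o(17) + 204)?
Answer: 388265/7 ≈ 55466.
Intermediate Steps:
K(A) = -3 (K(A) = -3 + (A - A) = -3 + 0 = -3)
o(V) = (-5 + V)**2/7 (o(V) = (V - 5)**2/7 = (-5 + V)**2/7)
m = -210627/7 (m = 3 - 134*((-5 + 17)**2/7 + 204) = 3 - 134*((1/7)*12**2 + 204) = 3 - 134*((1/7)*144 + 204) = 3 - 134*(144/7 + 204) = 3 - 134*1572/7 = 3 - 1*210648/7 = 3 - 210648/7 = -210627/7 ≈ -30090.)
U = 85111 (U = (-23299 - 3) + 108413 = -23302 + 108413 = 85111)
(m + D(445, -375)) + U = (-210627/7 + 445) + 85111 = -207512/7 + 85111 = 388265/7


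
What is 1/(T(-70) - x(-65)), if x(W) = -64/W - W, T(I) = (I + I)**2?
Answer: 65/1269711 ≈ 5.1193e-5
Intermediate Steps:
T(I) = 4*I**2 (T(I) = (2*I)**2 = 4*I**2)
x(W) = -W - 64/W
1/(T(-70) - x(-65)) = 1/(4*(-70)**2 - (-1*(-65) - 64/(-65))) = 1/(4*4900 - (65 - 64*(-1/65))) = 1/(19600 - (65 + 64/65)) = 1/(19600 - 1*4289/65) = 1/(19600 - 4289/65) = 1/(1269711/65) = 65/1269711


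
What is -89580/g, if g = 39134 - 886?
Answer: -22395/9562 ≈ -2.3421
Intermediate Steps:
g = 38248
-89580/g = -89580/38248 = -89580*1/38248 = -22395/9562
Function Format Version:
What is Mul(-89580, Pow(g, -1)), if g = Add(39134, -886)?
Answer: Rational(-22395, 9562) ≈ -2.3421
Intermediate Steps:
g = 38248
Mul(-89580, Pow(g, -1)) = Mul(-89580, Pow(38248, -1)) = Mul(-89580, Rational(1, 38248)) = Rational(-22395, 9562)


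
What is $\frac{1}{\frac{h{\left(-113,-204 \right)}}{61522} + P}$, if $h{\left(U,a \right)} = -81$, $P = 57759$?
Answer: $\frac{61522}{3553449117} \approx 1.7313 \cdot 10^{-5}$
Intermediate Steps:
$\frac{1}{\frac{h{\left(-113,-204 \right)}}{61522} + P} = \frac{1}{- \frac{81}{61522} + 57759} = \frac{1}{\frac{3553449117}{61522}} = \frac{61522}{3553449117}$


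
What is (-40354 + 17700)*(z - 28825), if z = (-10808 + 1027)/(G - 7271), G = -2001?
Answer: 3027204396413/4636 ≈ 6.5298e+8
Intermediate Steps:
z = 9781/9272 (z = (-10808 + 1027)/(-2001 - 7271) = -9781/(-9272) = -9781*(-1/9272) = 9781/9272 ≈ 1.0549)
(-40354 + 17700)*(z - 28825) = (-40354 + 17700)*(9781/9272 - 28825) = -22654*(-267255619/9272) = 3027204396413/4636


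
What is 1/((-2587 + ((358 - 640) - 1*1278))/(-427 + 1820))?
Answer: -1393/4147 ≈ -0.33591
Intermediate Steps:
1/((-2587 + ((358 - 640) - 1*1278))/(-427 + 1820)) = 1/((-2587 + (-282 - 1278))/1393) = 1/((-2587 - 1560)*(1/1393)) = 1/(-4147*1/1393) = 1/(-4147/1393) = -1393/4147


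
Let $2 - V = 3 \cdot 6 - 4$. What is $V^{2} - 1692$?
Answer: $-1548$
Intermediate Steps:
$V = -12$ ($V = 2 - \left(3 \cdot 6 - 4\right) = 2 - \left(18 - 4\right) = 2 - 14 = -12$)
$V^{2} - 1692 = \left(-12\right)^{2} - 1692 = 144 - 1692 = -1548$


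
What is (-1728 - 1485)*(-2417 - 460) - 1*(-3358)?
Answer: 9247159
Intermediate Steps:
(-1728 - 1485)*(-2417 - 460) - 1*(-3358) = -3213*(-2877) + 3358 = 9243801 + 3358 = 9247159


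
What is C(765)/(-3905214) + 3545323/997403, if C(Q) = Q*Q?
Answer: 4420513281149/1298357386414 ≈ 3.4047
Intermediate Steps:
C(Q) = Q²
C(765)/(-3905214) + 3545323/997403 = 765²/(-3905214) + 3545323/997403 = 585225*(-1/3905214) + 3545323*(1/997403) = -195075/1301738 + 3545323/997403 = 4420513281149/1298357386414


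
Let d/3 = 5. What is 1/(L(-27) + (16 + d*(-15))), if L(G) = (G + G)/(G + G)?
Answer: -1/208 ≈ -0.0048077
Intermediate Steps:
d = 15 (d = 3*5 = 15)
L(G) = 1 (L(G) = (2*G)/((2*G)) = (2*G)*(1/(2*G)) = 1)
1/(L(-27) + (16 + d*(-15))) = 1/(1 + (16 + 15*(-15))) = 1/(1 + (16 - 225)) = 1/(1 - 209) = 1/(-208) = -1/208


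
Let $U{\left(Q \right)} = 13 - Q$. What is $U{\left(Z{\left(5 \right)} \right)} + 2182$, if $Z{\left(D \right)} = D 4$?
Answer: $2175$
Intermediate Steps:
$Z{\left(D \right)} = 4 D$
$U{\left(Z{\left(5 \right)} \right)} + 2182 = \left(13 - 4 \cdot 5\right) + 2182 = \left(13 - 20\right) + 2182 = -7 + 2182 = 2175$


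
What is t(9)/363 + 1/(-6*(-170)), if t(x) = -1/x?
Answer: 749/1110780 ≈ 0.00067430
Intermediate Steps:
t(9)/363 + 1/(-6*(-170)) = -1/9/363 + 1/(-6*(-170)) = -1*⅑*(1/363) - ⅙*(-1/170) = -⅑*1/363 + 1/1020 = -1/3267 + 1/1020 = 749/1110780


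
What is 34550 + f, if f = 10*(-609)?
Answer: 28460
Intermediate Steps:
f = -6090
34550 + f = 34550 - 6090 = 28460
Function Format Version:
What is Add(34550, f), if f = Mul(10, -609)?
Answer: 28460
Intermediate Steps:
f = -6090
Add(34550, f) = Add(34550, -6090) = 28460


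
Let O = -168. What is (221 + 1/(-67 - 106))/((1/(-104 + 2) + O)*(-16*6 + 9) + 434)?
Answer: 1299888/88529117 ≈ 0.014683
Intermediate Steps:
(221 + 1/(-67 - 106))/((1/(-104 + 2) + O)*(-16*6 + 9) + 434) = (221 + 1/(-67 - 106))/((1/(-104 + 2) - 168)*(-16*6 + 9) + 434) = (221 + 1/(-173))/((1/(-102) - 168)*(-96 + 9) + 434) = (221 - 1/173)/((-1/102 - 168)*(-87) + 434) = 38232/(173*(-17137/102*(-87) + 434)) = 38232/(173*(496973/34 + 434)) = 38232/(173*(511729/34)) = (38232/173)*(34/511729) = 1299888/88529117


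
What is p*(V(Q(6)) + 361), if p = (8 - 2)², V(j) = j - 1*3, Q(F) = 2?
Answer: 12960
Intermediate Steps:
V(j) = -3 + j (V(j) = j - 3 = -3 + j)
p = 36 (p = 6² = 36)
p*(V(Q(6)) + 361) = 36*((-3 + 2) + 361) = 36*(-1 + 361) = 36*360 = 12960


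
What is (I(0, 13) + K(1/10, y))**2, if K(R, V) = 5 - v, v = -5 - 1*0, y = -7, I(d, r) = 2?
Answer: 144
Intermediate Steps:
v = -5 (v = -5 + 0 = -5)
K(R, V) = 10 (K(R, V) = 5 - 1*(-5) = 5 + 5 = 10)
(I(0, 13) + K(1/10, y))**2 = (2 + 10)**2 = 12**2 = 144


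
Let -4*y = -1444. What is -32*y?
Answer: -11552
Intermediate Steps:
y = 361 (y = -¼*(-1444) = 361)
-32*y = -32*361 = -11552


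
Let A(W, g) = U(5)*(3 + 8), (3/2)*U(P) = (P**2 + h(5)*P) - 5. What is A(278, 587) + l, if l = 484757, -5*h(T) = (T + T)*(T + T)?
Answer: 1452511/3 ≈ 4.8417e+5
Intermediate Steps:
h(T) = -4*T**2/5 (h(T) = -(T + T)*(T + T)/5 = -2*T*2*T/5 = -4*T**2/5)
U(P) = -10/3 - 40*P/3 + 2*P**2/3 (U(P) = 2*((P**2 + (-4/5*5**2)*P) - 5)/3 = 2*((P**2 + (-4/5*25)*P) - 5)/3 = 2*((P**2 - 20*P) - 5)/3 = 2*(-5 + P**2 - 20*P)/3 = -10/3 - 40*P/3 + 2*P**2/3)
A(W, g) = -1760/3 (A(W, g) = (-10/3 - 40/3*5 + (2/3)*5**2)*(3 + 8) = (-10/3 - 200/3 + (2/3)*25)*11 = (-10/3 - 200/3 + 50/3)*11 = -160/3*11 = -1760/3)
A(278, 587) + l = -1760/3 + 484757 = 1452511/3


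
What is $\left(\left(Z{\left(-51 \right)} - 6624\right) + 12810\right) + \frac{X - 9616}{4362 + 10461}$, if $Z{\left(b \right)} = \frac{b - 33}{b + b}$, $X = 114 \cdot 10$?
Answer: $\frac{1558879756}{251991} \approx 6186.3$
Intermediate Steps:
$X = 1140$
$Z{\left(b \right)} = \frac{-33 + b}{2 b}$
$\left(\left(Z{\left(-51 \right)} - 6624\right) + 12810\right) + \frac{X - 9616}{4362 + 10461} = \left(\left(\frac{-33 - 51}{2 \left(-51\right)} - 6624\right) + 12810\right) + \frac{1140 - 9616}{4362 + 10461} = \left(\left(\frac{1}{2} \left(- \frac{1}{51}\right) \left(-84\right) - 6624\right) + 12810\right) - \frac{8476}{14823} = \left(\left(\frac{14}{17} - 6624\right) + 12810\right) - \frac{8476}{14823} = \left(- \frac{112594}{17} + 12810\right) - \frac{8476}{14823} = \frac{105176}{17} - \frac{8476}{14823} = \frac{1558879756}{251991}$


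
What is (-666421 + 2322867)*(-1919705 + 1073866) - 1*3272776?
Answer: -1401089900970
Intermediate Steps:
(-666421 + 2322867)*(-1919705 + 1073866) - 1*3272776 = 1656446*(-845839) - 3272776 = -1401086628194 - 3272776 = -1401089900970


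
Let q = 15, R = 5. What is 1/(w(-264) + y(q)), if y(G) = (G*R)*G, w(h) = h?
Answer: 1/861 ≈ 0.0011614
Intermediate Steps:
y(G) = 5*G² (y(G) = (G*5)*G = (5*G)*G = 5*G²)
1/(w(-264) + y(q)) = 1/(-264 + 5*15²) = 1/(-264 + 5*225) = 1/(-264 + 1125) = 1/861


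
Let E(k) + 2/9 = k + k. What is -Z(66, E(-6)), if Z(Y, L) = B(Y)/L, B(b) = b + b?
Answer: 54/5 ≈ 10.800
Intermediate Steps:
E(k) = -2/9 + 2*k (E(k) = -2/9 + (k + k) = -2/9 + 2*k)
B(b) = 2*b
Z(Y, L) = 2*Y/L (Z(Y, L) = (2*Y)/L = 2*Y/L)
-Z(66, E(-6)) = -2*66/(-2/9 + 2*(-6)) = -2*66/(-2/9 - 12) = -2*66/(-110/9) = -2*66*(-9)/110 = -1*(-54/5) = 54/5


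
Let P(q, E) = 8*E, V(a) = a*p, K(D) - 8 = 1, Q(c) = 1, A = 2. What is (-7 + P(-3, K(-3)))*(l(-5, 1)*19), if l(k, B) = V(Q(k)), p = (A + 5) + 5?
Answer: 14820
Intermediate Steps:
p = 12 (p = (2 + 5) + 5 = 7 + 5 = 12)
K(D) = 9 (K(D) = 8 + 1 = 9)
V(a) = 12*a (V(a) = a*12 = 12*a)
l(k, B) = 12 (l(k, B) = 12*1 = 12)
(-7 + P(-3, K(-3)))*(l(-5, 1)*19) = (-7 + 8*9)*(12*19) = (-7 + 72)*228 = 65*228 = 14820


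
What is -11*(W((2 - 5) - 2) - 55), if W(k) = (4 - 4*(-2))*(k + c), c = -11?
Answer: 2717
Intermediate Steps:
W(k) = -132 + 12*k (W(k) = (4 - 4*(-2))*(k - 11) = (4 + 8)*(-11 + k) = 12*(-11 + k) = -132 + 12*k)
-11*(W((2 - 5) - 2) - 55) = -11*((-132 + 12*((2 - 5) - 2)) - 55) = -11*((-132 + 12*(-3 - 2)) - 55) = -11*((-132 + 12*(-5)) - 55) = -11*((-132 - 60) - 55) = -11*(-192 - 55) = -11*(-247) = 2717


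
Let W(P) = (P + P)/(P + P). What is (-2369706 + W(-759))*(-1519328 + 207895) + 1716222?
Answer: 3107711053487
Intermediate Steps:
W(P) = 1 (W(P) = (2*P)/((2*P)) = (2*P)*(1/(2*P)) = 1)
(-2369706 + W(-759))*(-1519328 + 207895) + 1716222 = (-2369706 + 1)*(-1519328 + 207895) + 1716222 = -2369705*(-1311433) + 1716222 = 3107709337265 + 1716222 = 3107711053487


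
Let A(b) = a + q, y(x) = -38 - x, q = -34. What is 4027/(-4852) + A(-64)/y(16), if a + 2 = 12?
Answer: -16835/43668 ≈ -0.38552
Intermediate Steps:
a = 10 (a = -2 + 12 = 10)
A(b) = -24 (A(b) = 10 - 34 = -24)
4027/(-4852) + A(-64)/y(16) = 4027/(-4852) - 24/(-38 - 1*16) = 4027*(-1/4852) - 24/(-38 - 16) = -4027/4852 - 24/(-54) = -4027/4852 - 24*(-1/54) = -4027/4852 + 4/9 = -16835/43668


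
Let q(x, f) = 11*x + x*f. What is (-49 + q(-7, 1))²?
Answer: 17689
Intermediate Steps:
q(x, f) = 11*x + f*x
(-49 + q(-7, 1))² = (-49 - 7*(11 + 1))² = (-49 - 7*12)² = (-49 - 84)² = (-133)² = 17689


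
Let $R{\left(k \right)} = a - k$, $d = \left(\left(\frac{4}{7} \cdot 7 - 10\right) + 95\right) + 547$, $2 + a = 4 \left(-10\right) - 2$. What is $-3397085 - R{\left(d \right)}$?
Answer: $-3396405$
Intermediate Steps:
$a = -44$ ($a = -2 + \left(4 \left(-10\right) - 2\right) = -2 - 42 = -44$)
$d = 636$ ($d = \left(\left(4 \cdot \frac{1}{7} \cdot 7 - 10\right) + 95\right) + 547 = \left(\left(\frac{4}{7} \cdot 7 - 10\right) + 95\right) + 547 = \left(\left(4 - 10\right) + 95\right) + 547 = \left(-6 + 95\right) + 547 = 89 + 547 = 636$)
$R{\left(k \right)} = -44 - k$
$-3397085 - R{\left(d \right)} = -3397085 - \left(-44 - 636\right) = -3397085 - -680 = -3397085 + 680 = -3396405$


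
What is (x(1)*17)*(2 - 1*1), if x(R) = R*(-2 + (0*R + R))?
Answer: -17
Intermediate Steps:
x(R) = R*(-2 + R) (x(R) = R*(-2 + (0 + R)) = R*(-2 + R))
(x(1)*17)*(2 - 1*1) = ((1*(-2 + 1))*17)*(2 - 1*1) = ((1*(-1))*17)*(2 - 1) = -1*17*1 = -17*1 = -17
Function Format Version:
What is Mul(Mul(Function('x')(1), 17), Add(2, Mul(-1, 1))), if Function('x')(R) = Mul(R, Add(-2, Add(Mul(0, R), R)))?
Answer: -17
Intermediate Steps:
Function('x')(R) = Mul(R, Add(-2, R)) (Function('x')(R) = Mul(R, Add(-2, Add(0, R))) = Mul(R, Add(-2, R)))
Mul(Mul(Function('x')(1), 17), Add(2, Mul(-1, 1))) = Mul(Mul(Mul(1, Add(-2, 1)), 17), Add(2, Mul(-1, 1))) = Mul(Mul(Mul(1, -1), 17), Add(2, -1)) = Mul(Mul(-1, 17), 1) = Mul(-17, 1) = -17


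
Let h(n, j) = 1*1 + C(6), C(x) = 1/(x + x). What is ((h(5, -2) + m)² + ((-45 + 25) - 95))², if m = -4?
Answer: 235162225/20736 ≈ 11341.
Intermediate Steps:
C(x) = 1/(2*x)
h(n, j) = 13/12 (h(n, j) = 1*1 + (½)/6 = 1 + (½)*(⅙) = 1 + 1/12 = 13/12)
((h(5, -2) + m)² + ((-45 + 25) - 95))² = ((13/12 - 4)² + ((-45 + 25) - 95))² = ((-35/12)² + (-20 - 95))² = (1225/144 - 115)² = (-15335/144)² = 235162225/20736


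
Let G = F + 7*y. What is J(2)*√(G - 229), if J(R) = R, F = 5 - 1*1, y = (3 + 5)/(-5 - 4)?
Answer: 2*I*√2081/3 ≈ 30.412*I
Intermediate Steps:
y = -8/9 (y = 8/(-9) = 8*(-⅑) = -8/9 ≈ -0.88889)
F = 4 (F = 5 - 1 = 4)
G = -20/9 (G = 4 + 7*(-8/9) = 4 - 56/9 = -20/9 ≈ -2.2222)
J(2)*√(G - 229) = 2*√(-20/9 - 229) = 2*√(-2081/9) = 2*(I*√2081/3) = 2*I*√2081/3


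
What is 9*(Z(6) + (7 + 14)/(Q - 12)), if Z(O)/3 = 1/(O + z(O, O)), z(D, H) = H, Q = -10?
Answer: -279/44 ≈ -6.3409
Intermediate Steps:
Z(O) = 3/(2*O) (Z(O) = 3/(O + O) = 3/((2*O)) = 3*(1/(2*O)) = 3/(2*O))
9*(Z(6) + (7 + 14)/(Q - 12)) = 9*((3/2)/6 + (7 + 14)/(-10 - 12)) = 9*((3/2)*(1/6) + 21/(-22)) = 9*(1/4 + 21*(-1/22)) = 9*(1/4 - 21/22) = 9*(-31/44) = -279/44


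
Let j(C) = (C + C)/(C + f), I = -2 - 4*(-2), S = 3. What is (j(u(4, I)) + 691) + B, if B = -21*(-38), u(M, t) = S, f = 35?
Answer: 28294/19 ≈ 1489.2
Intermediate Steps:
I = 6 (I = -2 + 8 = 6)
u(M, t) = 3
j(C) = 2*C/(35 + C) (j(C) = (C + C)/(C + 35) = (2*C)/(35 + C) = 2*C/(35 + C))
B = 798
(j(u(4, I)) + 691) + B = (2*3/(35 + 3) + 691) + 798 = (2*3/38 + 691) + 798 = (2*3*(1/38) + 691) + 798 = (3/19 + 691) + 798 = 13132/19 + 798 = 28294/19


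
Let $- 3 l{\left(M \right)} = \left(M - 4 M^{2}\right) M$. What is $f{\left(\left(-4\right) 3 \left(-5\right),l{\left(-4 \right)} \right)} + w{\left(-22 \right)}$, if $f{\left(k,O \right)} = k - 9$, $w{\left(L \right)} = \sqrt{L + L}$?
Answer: $51 + 2 i \sqrt{11} \approx 51.0 + 6.6332 i$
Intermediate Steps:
$w{\left(L \right)} = \sqrt{2} \sqrt{L}$ ($w{\left(L \right)} = \sqrt{2 L} = \sqrt{2} \sqrt{L}$)
$l{\left(M \right)} = - \frac{M \left(M - 4 M^{2}\right)}{3}$ ($l{\left(M \right)} = - \frac{\left(M - 4 M^{2}\right) M}{3} = - \frac{M \left(M - 4 M^{2}\right)}{3}$)
$f{\left(k,O \right)} = -9 + k$
$f{\left(\left(-4\right) 3 \left(-5\right),l{\left(-4 \right)} \right)} + w{\left(-22 \right)} = \left(-9 + \left(-4\right) 3 \left(-5\right)\right) + \sqrt{2} \sqrt{-22} = \left(-9 - -60\right) + \sqrt{2} i \sqrt{22} = \left(-9 + 60\right) + 2 i \sqrt{11} = 51 + 2 i \sqrt{11}$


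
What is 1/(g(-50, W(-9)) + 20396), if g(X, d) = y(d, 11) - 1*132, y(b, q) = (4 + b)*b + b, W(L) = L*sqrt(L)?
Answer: 3907/76326890 + 27*I/76326890 ≈ 5.1188e-5 + 3.5374e-7*I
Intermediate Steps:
W(L) = L**(3/2)
y(b, q) = b + b*(4 + b) (y(b, q) = b*(4 + b) + b = b + b*(4 + b))
g(X, d) = -132 + d*(5 + d) (g(X, d) = d*(5 + d) - 1*132 = d*(5 + d) - 132 = -132 + d*(5 + d))
1/(g(-50, W(-9)) + 20396) = 1/((-132 + (-9)**(3/2)*(5 + (-9)**(3/2))) + 20396) = 1/((-132 + (-27*I)*(5 - 27*I)) + 20396) = 1/((-132 - 27*I*(5 - 27*I)) + 20396) = 1/(20264 - 27*I*(5 - 27*I))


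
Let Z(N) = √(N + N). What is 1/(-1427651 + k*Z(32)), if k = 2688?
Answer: -1/1406147 ≈ -7.1116e-7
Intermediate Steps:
Z(N) = √2*√N (Z(N) = √(2*N) = √2*√N)
1/(-1427651 + k*Z(32)) = 1/(-1427651 + 2688*(√2*√32)) = 1/(-1427651 + 2688*(√2*(4*√2))) = 1/(-1427651 + 2688*8) = 1/(-1427651 + 21504) = 1/(-1406147) = -1/1406147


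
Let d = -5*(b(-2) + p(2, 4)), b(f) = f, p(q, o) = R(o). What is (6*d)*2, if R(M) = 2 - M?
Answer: 240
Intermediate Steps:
p(q, o) = 2 - o
d = 20 (d = -5*(-2 + (2 - 1*4)) = -5*(-2 + (2 - 4)) = -5*(-2 - 2) = -5*(-4) = 20)
(6*d)*2 = (6*20)*2 = 120*2 = 240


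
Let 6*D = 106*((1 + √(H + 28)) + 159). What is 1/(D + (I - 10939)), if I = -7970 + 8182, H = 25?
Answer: -71103/561588524 - 159*√53/561588524 ≈ -0.00012867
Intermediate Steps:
I = 212
D = 8480/3 + 53*√53/3 (D = (106*((1 + √(25 + 28)) + 159))/6 = (106*((1 + √53) + 159))/6 = (106*(160 + √53))/6 = (16960 + 106*√53)/6 = 8480/3 + 53*√53/3 ≈ 2955.3)
1/(D + (I - 10939)) = 1/((8480/3 + 53*√53/3) + (212 - 10939)) = 1/((8480/3 + 53*√53/3) - 10727) = 1/(-23701/3 + 53*√53/3)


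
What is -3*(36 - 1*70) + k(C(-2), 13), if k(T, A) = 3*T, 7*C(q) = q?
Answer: 708/7 ≈ 101.14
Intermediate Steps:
C(q) = q/7
-3*(36 - 1*70) + k(C(-2), 13) = -3*(36 - 1*70) + 3*((⅐)*(-2)) = -3*(36 - 70) + 3*(-2/7) = -3*(-34) - 6/7 = 102 - 6/7 = 708/7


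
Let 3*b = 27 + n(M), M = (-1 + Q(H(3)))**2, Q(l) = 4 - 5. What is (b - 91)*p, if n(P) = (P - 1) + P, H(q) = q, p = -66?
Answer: 5258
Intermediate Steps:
Q(l) = -1
M = 4 (M = (-1 - 1)**2 = (-2)**2 = 4)
n(P) = -1 + 2*P (n(P) = (-1 + P) + P = -1 + 2*P)
b = 34/3 (b = (27 + (-1 + 2*4))/3 = (27 + (-1 + 8))/3 = (27 + 7)/3 = (1/3)*34 = 34/3 ≈ 11.333)
(b - 91)*p = (34/3 - 91)*(-66) = -239/3*(-66) = 5258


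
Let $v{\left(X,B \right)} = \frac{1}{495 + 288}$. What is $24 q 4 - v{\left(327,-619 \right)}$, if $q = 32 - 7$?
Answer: $\frac{1879199}{783} \approx 2400.0$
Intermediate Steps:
$v{\left(X,B \right)} = \frac{1}{783}$
$q = 25$ ($q = 32 - 7 = 25$)
$24 q 4 - v{\left(327,-619 \right)} = 24 \cdot 25 \cdot 4 - \frac{1}{783} = 600 \cdot 4 - \frac{1}{783} = 2400 - \frac{1}{783} = \frac{1879199}{783}$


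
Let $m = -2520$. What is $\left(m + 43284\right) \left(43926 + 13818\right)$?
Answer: $2353876416$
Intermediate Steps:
$\left(m + 43284\right) \left(43926 + 13818\right) = \left(-2520 + 43284\right) \left(43926 + 13818\right) = 40764 \cdot 57744 = 2353876416$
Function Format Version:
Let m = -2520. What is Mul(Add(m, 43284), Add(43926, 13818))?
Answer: 2353876416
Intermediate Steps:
Mul(Add(m, 43284), Add(43926, 13818)) = Mul(Add(-2520, 43284), Add(43926, 13818)) = Mul(40764, 57744) = 2353876416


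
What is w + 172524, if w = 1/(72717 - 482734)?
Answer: 70737772907/410017 ≈ 1.7252e+5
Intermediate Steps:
w = -1/410017 (w = 1/(-410017) = -1/410017 ≈ -2.4389e-6)
w + 172524 = -1/410017 + 172524 = 70737772907/410017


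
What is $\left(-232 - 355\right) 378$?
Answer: $-221886$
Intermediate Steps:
$\left(-232 - 355\right) 378 = \left(-587\right) 378 = -221886$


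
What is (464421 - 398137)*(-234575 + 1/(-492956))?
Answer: -1916190131979271/123239 ≈ -1.5549e+10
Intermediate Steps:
(464421 - 398137)*(-234575 + 1/(-492956)) = 66284*(-234575 - 1/492956) = 66284*(-115635153701/492956) = -1916190131979271/123239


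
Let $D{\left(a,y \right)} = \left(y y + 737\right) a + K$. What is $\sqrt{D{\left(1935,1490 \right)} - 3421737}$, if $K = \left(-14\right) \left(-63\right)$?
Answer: $6 \sqrt{119274965} \approx 65528.0$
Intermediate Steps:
$K = 882$
$D{\left(a,y \right)} = 882 + a \left(737 + y^{2}\right)$ ($D{\left(a,y \right)} = \left(y y + 737\right) a + 882 = \left(y^{2} + 737\right) a + 882 = \left(737 + y^{2}\right) a + 882 = a \left(737 + y^{2}\right) + 882 = 882 + a \left(737 + y^{2}\right)$)
$\sqrt{D{\left(1935,1490 \right)} - 3421737} = \sqrt{\left(882 + 737 \cdot 1935 + 1935 \cdot 1490^{2}\right) - 3421737} = \sqrt{\left(882 + 1426095 + 1935 \cdot 2220100\right) - 3421737} = \sqrt{\left(882 + 1426095 + 4295893500\right) - 3421737} = \sqrt{4297320477 - 3421737} = \sqrt{4293898740} = 6 \sqrt{119274965}$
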